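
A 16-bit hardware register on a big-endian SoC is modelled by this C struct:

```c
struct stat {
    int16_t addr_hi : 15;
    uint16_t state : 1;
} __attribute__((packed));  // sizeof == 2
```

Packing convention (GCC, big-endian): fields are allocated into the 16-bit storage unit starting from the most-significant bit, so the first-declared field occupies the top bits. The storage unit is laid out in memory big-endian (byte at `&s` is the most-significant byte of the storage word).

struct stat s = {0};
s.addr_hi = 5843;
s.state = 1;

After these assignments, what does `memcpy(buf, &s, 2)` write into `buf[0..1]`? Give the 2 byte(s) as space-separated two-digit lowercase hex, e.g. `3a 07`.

2d a7

addr_hi:15 = 5843 → 0x16d3 << 1 → word 0x2da6
state:1 = 1 → 0x1 << 0 → word 0x2da7
word = 0x2da7 → big-endian bytes:
  [0]=0x2d  [1]=0xa7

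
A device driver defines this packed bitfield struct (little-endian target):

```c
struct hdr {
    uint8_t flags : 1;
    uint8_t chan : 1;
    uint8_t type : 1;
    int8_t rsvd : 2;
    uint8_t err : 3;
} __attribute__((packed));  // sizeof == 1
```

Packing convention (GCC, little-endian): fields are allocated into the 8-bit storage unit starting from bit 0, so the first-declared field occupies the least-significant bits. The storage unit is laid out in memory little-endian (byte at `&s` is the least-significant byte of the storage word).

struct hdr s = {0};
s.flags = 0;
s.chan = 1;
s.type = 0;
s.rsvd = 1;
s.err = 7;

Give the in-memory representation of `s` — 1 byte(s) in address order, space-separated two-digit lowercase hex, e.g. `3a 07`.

ea

flags:1 = 0 → 0x0 << 0 → word 0x00
chan:1 = 1 → 0x1 << 1 → word 0x02
type:1 = 0 → 0x0 << 2 → word 0x02
rsvd:2 = 1 → 0x1 << 3 → word 0x0a
err:3 = 7 → 0x7 << 5 → word 0xea
word = 0xea → little-endian bytes:
  [0]=0xea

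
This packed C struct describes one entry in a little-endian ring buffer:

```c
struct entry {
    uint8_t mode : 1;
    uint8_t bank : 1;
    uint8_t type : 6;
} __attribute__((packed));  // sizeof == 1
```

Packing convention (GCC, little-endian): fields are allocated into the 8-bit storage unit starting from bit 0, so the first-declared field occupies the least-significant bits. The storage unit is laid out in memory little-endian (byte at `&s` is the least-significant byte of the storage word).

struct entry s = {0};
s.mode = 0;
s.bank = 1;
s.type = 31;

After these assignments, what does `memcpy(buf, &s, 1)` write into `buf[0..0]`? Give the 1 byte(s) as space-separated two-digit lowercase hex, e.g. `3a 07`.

[0+:1] mode=0 & 0x1 = 0x0; word=0x00
[1+:1] bank=1 & 0x1 = 0x1; word=0x02
[2+:6] type=31 & 0x3f = 0x1f; word=0x7e
word = 0x7e → little-endian bytes:
  [0]=0x7e

7e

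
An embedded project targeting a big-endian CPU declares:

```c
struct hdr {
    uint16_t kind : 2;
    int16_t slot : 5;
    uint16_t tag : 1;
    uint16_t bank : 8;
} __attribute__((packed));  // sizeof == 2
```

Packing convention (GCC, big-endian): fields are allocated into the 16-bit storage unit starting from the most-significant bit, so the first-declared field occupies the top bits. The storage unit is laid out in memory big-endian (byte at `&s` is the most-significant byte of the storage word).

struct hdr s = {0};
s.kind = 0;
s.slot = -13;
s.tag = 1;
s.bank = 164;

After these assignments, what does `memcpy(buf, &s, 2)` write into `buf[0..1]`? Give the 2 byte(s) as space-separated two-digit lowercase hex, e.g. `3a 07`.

kind (2b) val=0 bits=0x0 at bit 14: 0x0000
slot (5b) val=-13 bits=0x13 at bit 9: 0x2600
tag (1b) val=1 bits=0x1 at bit 8: 0x2700
bank (8b) val=164 bits=0xa4 at bit 0: 0x27a4
word = 0x27a4 → big-endian bytes:
  [0]=0x27  [1]=0xa4

27 a4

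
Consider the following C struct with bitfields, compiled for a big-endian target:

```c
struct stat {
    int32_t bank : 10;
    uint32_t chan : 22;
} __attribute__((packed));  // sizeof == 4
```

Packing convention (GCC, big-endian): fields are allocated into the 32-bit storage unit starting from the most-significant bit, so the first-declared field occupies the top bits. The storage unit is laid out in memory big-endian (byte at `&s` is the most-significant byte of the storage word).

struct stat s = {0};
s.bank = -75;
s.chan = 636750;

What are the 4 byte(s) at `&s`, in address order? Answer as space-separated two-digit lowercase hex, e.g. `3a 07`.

ed 49 b7 4e

[22+:10] bank=-75 & 0x3ff = 0x3b5; word=0xed400000
[0+:22] chan=636750 & 0x3fffff = 0x9b74e; word=0xed49b74e
word = 0xed49b74e → big-endian bytes:
  [0]=0xed  [1]=0x49  [2]=0xb7  [3]=0x4e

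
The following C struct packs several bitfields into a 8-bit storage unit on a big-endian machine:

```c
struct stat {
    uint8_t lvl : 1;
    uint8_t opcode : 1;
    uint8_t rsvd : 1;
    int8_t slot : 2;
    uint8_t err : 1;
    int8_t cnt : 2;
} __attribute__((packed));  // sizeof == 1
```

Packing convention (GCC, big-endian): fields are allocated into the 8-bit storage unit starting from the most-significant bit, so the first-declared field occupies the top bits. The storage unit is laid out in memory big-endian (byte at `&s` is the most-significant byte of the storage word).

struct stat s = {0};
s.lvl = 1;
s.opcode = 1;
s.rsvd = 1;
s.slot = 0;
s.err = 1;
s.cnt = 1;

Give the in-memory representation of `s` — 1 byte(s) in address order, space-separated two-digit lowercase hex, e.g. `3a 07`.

e5

[7+:1] lvl=1 & 0x1 = 0x1; word=0x80
[6+:1] opcode=1 & 0x1 = 0x1; word=0xc0
[5+:1] rsvd=1 & 0x1 = 0x1; word=0xe0
[3+:2] slot=0 & 0x3 = 0x0; word=0xe0
[2+:1] err=1 & 0x1 = 0x1; word=0xe4
[0+:2] cnt=1 & 0x3 = 0x1; word=0xe5
word = 0xe5 → big-endian bytes:
  [0]=0xe5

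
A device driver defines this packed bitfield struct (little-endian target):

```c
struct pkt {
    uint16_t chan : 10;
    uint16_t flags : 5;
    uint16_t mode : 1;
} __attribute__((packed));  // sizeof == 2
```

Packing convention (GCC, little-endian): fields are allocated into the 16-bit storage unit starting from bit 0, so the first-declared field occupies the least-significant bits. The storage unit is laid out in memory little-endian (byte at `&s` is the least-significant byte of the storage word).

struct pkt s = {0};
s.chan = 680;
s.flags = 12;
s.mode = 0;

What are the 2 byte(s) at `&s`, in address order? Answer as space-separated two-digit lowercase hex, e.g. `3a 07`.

chan:10 = 680 → 0x2a8 << 0 → word 0x02a8
flags:5 = 12 → 0xc << 10 → word 0x32a8
mode:1 = 0 → 0x0 << 15 → word 0x32a8
word = 0x32a8 → little-endian bytes:
  [0]=0xa8  [1]=0x32

a8 32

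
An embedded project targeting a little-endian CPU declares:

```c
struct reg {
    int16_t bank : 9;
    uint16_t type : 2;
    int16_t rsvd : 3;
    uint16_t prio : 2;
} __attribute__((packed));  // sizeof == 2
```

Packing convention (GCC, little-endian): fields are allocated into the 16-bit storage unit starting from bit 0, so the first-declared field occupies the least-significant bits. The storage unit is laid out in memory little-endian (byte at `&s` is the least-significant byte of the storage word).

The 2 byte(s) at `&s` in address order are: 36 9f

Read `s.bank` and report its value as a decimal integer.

[0]=0x36 [1]=0x9f (little-endian) → word 0x9f36
bank:9 @ bit 0 → (0x9f36>>0)&0x1ff = 0x136  ←
type:2 @ bit 9 → (0x9f36>>9)&0x3 = 0x3
rsvd:3 @ bit 11 → (0x9f36>>11)&0x7 = 0x3
prio:2 @ bit 14 → (0x9f36>>14)&0x3 = 0x2
bank signed 9b, MSB=1: 310 - 512 = -202

-202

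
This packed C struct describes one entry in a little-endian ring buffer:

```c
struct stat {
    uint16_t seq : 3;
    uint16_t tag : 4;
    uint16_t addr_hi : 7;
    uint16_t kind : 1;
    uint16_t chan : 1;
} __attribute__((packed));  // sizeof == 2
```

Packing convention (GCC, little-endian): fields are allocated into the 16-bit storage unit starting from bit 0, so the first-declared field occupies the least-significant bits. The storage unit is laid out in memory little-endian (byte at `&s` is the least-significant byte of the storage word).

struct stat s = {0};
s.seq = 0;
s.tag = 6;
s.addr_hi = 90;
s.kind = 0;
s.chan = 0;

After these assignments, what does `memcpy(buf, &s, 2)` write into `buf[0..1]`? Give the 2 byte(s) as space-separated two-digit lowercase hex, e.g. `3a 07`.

[0+:3] seq=0 & 0x7 = 0x0; word=0x0000
[3+:4] tag=6 & 0xf = 0x6; word=0x0030
[7+:7] addr_hi=90 & 0x7f = 0x5a; word=0x2d30
[14+:1] kind=0 & 0x1 = 0x0; word=0x2d30
[15+:1] chan=0 & 0x1 = 0x0; word=0x2d30
word = 0x2d30 → little-endian bytes:
  [0]=0x30  [1]=0x2d

30 2d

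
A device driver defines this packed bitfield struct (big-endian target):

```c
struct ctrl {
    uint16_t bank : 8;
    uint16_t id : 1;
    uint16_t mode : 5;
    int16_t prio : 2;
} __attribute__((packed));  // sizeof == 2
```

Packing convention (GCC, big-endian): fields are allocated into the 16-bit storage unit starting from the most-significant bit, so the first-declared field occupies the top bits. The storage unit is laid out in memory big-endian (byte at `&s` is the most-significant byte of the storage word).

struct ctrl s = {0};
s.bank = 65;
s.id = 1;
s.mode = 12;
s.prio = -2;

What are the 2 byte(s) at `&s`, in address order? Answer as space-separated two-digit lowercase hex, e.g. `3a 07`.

41 b2

[8+:8] bank=65 & 0xff = 0x41; word=0x4100
[7+:1] id=1 & 0x1 = 0x1; word=0x4180
[2+:5] mode=12 & 0x1f = 0xc; word=0x41b0
[0+:2] prio=-2 & 0x3 = 0x2; word=0x41b2
word = 0x41b2 → big-endian bytes:
  [0]=0x41  [1]=0xb2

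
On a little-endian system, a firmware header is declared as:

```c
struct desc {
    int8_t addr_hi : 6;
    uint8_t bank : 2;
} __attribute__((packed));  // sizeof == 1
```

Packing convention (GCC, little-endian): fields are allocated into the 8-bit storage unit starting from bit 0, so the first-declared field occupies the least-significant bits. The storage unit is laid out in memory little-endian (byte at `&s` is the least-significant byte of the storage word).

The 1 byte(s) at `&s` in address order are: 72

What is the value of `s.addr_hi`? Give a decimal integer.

-14

[0]=0x72 (little-endian) → word 0x72
addr_hi [0+:6] = (word>>0) & 0x3f = 50  ←
bank [6+:2] = (word>>6) & 0x3 = 1
addr_hi signed 6b, MSB=1: 50 - 64 = -14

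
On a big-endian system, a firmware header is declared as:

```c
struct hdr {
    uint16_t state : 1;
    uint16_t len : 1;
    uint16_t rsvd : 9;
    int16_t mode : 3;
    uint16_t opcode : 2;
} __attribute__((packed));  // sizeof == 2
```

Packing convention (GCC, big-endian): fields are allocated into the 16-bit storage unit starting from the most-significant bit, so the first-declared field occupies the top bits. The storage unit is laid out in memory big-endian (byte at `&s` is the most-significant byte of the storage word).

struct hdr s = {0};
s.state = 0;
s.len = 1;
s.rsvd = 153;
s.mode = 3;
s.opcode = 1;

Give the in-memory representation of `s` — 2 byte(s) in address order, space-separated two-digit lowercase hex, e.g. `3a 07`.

53 2d

state (1b) val=0 bits=0x0 at bit 15: 0x0000
len (1b) val=1 bits=0x1 at bit 14: 0x4000
rsvd (9b) val=153 bits=0x99 at bit 5: 0x5320
mode (3b) val=3 bits=0x3 at bit 2: 0x532c
opcode (2b) val=1 bits=0x1 at bit 0: 0x532d
word = 0x532d → big-endian bytes:
  [0]=0x53  [1]=0x2d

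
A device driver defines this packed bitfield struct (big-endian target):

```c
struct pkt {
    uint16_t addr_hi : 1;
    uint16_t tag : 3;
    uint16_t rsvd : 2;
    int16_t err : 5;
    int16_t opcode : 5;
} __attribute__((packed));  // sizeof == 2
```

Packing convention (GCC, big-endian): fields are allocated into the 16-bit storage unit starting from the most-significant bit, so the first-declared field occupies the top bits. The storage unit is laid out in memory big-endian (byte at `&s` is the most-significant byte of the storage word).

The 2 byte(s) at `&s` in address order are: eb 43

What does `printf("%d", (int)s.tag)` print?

6

[0]=0xeb [1]=0x43 (big-endian) → word 0xeb43
addr_hi:1 @ bit 15 → (0xeb43>>15)&0x1 = 0x1
tag:3 @ bit 12 → (0xeb43>>12)&0x7 = 0x6  ←
rsvd:2 @ bit 10 → (0xeb43>>10)&0x3 = 0x2
err:5 @ bit 5 → (0xeb43>>5)&0x1f = 0x1a
opcode:5 @ bit 0 → (0xeb43>>0)&0x1f = 0x3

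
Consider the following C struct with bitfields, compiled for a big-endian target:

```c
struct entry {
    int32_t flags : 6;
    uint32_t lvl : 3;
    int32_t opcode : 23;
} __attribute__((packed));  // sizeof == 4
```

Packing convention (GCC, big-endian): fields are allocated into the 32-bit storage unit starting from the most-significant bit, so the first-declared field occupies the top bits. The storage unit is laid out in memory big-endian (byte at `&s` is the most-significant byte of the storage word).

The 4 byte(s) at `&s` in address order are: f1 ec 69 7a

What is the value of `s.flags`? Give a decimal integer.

[0]=0xf1 [1]=0xec [2]=0x69 [3]=0x7a (big-endian) → word 0xf1ec697a
flags [26+:6] = (word>>26) & 0x3f = 60  ←
lvl [23+:3] = (word>>23) & 0x7 = 3
opcode [0+:23] = (word>>0) & 0x7fffff = 7104890
flags signed 6b, MSB=1: 60 - 64 = -4

-4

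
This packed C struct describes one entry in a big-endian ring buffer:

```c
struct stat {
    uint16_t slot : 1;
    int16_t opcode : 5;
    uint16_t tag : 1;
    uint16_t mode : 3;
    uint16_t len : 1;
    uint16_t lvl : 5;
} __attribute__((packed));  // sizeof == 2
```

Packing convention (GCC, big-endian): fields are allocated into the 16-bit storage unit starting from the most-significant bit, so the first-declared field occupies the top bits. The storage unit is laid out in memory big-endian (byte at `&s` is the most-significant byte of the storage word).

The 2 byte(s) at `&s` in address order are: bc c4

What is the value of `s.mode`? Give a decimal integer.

3

[0]=0xbc [1]=0xc4 (big-endian) → word 0xbcc4
slot [15+:1] = (word>>15) & 0x1 = 1
opcode [10+:5] = (word>>10) & 0x1f = 15
tag [9+:1] = (word>>9) & 0x1 = 0
mode [6+:3] = (word>>6) & 0x7 = 3  ←
len [5+:1] = (word>>5) & 0x1 = 0
lvl [0+:5] = (word>>0) & 0x1f = 4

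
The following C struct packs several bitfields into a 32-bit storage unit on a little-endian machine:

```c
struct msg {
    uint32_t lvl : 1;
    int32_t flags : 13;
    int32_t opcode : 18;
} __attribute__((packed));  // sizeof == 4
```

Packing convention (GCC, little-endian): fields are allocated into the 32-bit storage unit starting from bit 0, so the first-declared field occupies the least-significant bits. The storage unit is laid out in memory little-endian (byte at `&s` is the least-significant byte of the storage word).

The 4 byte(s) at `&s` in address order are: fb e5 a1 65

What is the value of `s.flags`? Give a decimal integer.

[0]=0xfb [1]=0xe5 [2]=0xa1 [3]=0x65 (little-endian) → word 0x65a1e5fb
lvl:1 @ bit 0 → (0x65a1e5fb>>0)&0x1 = 0x1
flags:13 @ bit 1 → (0x65a1e5fb>>1)&0x1fff = 0x12fd  ←
opcode:18 @ bit 14 → (0x65a1e5fb>>14)&0x3ffff = 0x19687
flags signed 13b, MSB=1: 4861 - 8192 = -3331

-3331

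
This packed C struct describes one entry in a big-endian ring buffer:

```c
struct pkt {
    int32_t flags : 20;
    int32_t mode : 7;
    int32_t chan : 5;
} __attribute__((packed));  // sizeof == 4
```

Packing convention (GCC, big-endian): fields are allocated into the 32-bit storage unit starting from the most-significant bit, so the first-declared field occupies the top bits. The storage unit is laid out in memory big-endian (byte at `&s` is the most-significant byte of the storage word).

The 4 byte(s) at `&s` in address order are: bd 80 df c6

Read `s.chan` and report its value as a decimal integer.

[0]=0xbd [1]=0x80 [2]=0xdf [3]=0xc6 (big-endian) → word 0xbd80dfc6
flags [12+:20] = (word>>12) & 0xfffff = 776205
mode [5+:7] = (word>>5) & 0x7f = 126
chan [0+:5] = (word>>0) & 0x1f = 6  ←
chan signed 5b, MSB=0: value = 6

6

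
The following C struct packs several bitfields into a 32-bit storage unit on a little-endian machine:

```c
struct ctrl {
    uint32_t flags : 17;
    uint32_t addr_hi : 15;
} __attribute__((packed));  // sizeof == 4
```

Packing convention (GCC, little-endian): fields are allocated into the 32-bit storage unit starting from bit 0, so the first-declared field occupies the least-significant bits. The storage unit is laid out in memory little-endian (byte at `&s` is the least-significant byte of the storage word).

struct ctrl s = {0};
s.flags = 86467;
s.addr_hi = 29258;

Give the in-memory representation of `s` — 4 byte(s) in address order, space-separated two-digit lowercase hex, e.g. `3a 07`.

flags (17b) val=86467 bits=0x151c3 at bit 0: 0x000151c3
addr_hi (15b) val=29258 bits=0x724a at bit 17: 0xe49551c3
word = 0xe49551c3 → little-endian bytes:
  [0]=0xc3  [1]=0x51  [2]=0x95  [3]=0xe4

c3 51 95 e4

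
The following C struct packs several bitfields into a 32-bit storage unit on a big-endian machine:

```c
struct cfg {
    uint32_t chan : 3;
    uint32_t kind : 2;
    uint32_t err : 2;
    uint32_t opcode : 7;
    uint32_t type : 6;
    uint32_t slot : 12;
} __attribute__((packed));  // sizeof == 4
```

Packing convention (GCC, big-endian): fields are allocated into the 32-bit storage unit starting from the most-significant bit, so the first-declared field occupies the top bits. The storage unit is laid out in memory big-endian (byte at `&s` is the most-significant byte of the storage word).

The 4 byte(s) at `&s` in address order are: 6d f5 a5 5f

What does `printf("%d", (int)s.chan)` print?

3

[0]=0x6d [1]=0xf5 [2]=0xa5 [3]=0x5f (big-endian) → word 0x6df5a55f
chan:3 @ bit 29 → (0x6df5a55f>>29)&0x7 = 0x3  ←
kind:2 @ bit 27 → (0x6df5a55f>>27)&0x3 = 0x1
err:2 @ bit 25 → (0x6df5a55f>>25)&0x3 = 0x2
opcode:7 @ bit 18 → (0x6df5a55f>>18)&0x7f = 0x7d
type:6 @ bit 12 → (0x6df5a55f>>12)&0x3f = 0x1a
slot:12 @ bit 0 → (0x6df5a55f>>0)&0xfff = 0x55f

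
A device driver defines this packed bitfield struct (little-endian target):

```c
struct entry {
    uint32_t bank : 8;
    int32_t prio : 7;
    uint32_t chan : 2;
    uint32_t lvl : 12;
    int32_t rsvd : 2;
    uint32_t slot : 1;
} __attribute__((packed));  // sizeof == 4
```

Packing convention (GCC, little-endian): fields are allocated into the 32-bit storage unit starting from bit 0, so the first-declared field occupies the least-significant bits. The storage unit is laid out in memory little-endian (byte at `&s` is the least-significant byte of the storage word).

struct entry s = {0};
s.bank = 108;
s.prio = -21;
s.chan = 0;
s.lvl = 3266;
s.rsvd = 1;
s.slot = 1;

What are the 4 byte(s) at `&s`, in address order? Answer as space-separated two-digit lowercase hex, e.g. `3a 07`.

6c 6b 84 b9

bank (8b) val=108 bits=0x6c at bit 0: 0x0000006c
prio (7b) val=-21 bits=0x6b at bit 8: 0x00006b6c
chan (2b) val=0 bits=0x0 at bit 15: 0x00006b6c
lvl (12b) val=3266 bits=0xcc2 at bit 17: 0x19846b6c
rsvd (2b) val=1 bits=0x1 at bit 29: 0x39846b6c
slot (1b) val=1 bits=0x1 at bit 31: 0xb9846b6c
word = 0xb9846b6c → little-endian bytes:
  [0]=0x6c  [1]=0x6b  [2]=0x84  [3]=0xb9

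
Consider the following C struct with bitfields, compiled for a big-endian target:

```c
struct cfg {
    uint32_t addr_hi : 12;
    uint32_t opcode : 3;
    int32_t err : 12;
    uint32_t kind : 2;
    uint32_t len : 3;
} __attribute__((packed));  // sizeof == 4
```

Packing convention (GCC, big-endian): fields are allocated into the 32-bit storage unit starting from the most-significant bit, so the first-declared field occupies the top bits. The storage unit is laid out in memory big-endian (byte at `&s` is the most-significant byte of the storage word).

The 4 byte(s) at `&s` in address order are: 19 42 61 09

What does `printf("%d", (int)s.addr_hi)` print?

404

[0]=0x19 [1]=0x42 [2]=0x61 [3]=0x09 (big-endian) → word 0x19426109
addr_hi [20+:12] = (word>>20) & 0xfff = 404  ←
opcode [17+:3] = (word>>17) & 0x7 = 1
err [5+:12] = (word>>5) & 0xfff = 776
kind [3+:2] = (word>>3) & 0x3 = 1
len [0+:3] = (word>>0) & 0x7 = 1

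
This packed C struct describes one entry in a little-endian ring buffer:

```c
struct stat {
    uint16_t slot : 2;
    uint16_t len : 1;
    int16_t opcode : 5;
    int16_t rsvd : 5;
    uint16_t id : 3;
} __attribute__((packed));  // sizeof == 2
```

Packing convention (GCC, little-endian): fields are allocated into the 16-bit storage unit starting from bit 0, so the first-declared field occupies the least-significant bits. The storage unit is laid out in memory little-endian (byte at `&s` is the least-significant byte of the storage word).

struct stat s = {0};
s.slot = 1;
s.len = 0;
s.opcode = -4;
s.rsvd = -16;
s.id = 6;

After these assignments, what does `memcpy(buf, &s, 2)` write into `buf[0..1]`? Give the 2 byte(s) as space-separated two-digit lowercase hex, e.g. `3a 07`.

e1 d0

slot (2b) val=1 bits=0x1 at bit 0: 0x0001
len (1b) val=0 bits=0x0 at bit 2: 0x0001
opcode (5b) val=-4 bits=0x1c at bit 3: 0x00e1
rsvd (5b) val=-16 bits=0x10 at bit 8: 0x10e1
id (3b) val=6 bits=0x6 at bit 13: 0xd0e1
word = 0xd0e1 → little-endian bytes:
  [0]=0xe1  [1]=0xd0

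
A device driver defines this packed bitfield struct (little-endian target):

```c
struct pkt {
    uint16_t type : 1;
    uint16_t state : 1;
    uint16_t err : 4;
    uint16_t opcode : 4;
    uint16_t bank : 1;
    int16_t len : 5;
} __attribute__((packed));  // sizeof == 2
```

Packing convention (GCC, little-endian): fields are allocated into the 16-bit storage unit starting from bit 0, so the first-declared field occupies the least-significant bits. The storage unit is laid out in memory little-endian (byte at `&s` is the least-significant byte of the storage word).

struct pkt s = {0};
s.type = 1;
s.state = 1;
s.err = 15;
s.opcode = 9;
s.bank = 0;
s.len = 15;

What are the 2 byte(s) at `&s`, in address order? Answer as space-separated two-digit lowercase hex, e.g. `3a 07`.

[0+:1] type=1 & 0x1 = 0x1; word=0x0001
[1+:1] state=1 & 0x1 = 0x1; word=0x0003
[2+:4] err=15 & 0xf = 0xf; word=0x003f
[6+:4] opcode=9 & 0xf = 0x9; word=0x027f
[10+:1] bank=0 & 0x1 = 0x0; word=0x027f
[11+:5] len=15 & 0x1f = 0xf; word=0x7a7f
word = 0x7a7f → little-endian bytes:
  [0]=0x7f  [1]=0x7a

7f 7a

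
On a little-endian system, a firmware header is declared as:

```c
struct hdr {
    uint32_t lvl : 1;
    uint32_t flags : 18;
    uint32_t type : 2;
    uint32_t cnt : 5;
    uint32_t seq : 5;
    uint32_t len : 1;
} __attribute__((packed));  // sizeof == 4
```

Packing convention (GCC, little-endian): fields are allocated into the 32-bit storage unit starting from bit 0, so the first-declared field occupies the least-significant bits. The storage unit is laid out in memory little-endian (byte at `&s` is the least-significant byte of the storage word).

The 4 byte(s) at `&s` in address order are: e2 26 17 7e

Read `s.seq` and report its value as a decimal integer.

31

[0]=0xe2 [1]=0x26 [2]=0x17 [3]=0x7e (little-endian) → word 0x7e1726e2
lvl [0+:1] = (word>>0) & 0x1 = 0
flags [1+:18] = (word>>1) & 0x3ffff = 234353
type [19+:2] = (word>>19) & 0x3 = 2
cnt [21+:5] = (word>>21) & 0x1f = 16
seq [26+:5] = (word>>26) & 0x1f = 31  ←
len [31+:1] = (word>>31) & 0x1 = 0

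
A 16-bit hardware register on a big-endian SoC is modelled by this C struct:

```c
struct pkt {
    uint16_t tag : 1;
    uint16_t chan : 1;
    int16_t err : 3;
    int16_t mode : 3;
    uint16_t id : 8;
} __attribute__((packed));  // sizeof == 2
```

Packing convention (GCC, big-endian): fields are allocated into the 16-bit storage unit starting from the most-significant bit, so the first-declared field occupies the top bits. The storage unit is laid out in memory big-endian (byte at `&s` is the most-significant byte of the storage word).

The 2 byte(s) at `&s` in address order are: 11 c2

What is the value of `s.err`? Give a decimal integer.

[0]=0x11 [1]=0xc2 (big-endian) → word 0x11c2
tag:1 @ bit 15 → (0x11c2>>15)&0x1 = 0x0
chan:1 @ bit 14 → (0x11c2>>14)&0x1 = 0x0
err:3 @ bit 11 → (0x11c2>>11)&0x7 = 0x2  ←
mode:3 @ bit 8 → (0x11c2>>8)&0x7 = 0x1
id:8 @ bit 0 → (0x11c2>>0)&0xff = 0xc2
err signed 3b, MSB=0: value = 2

2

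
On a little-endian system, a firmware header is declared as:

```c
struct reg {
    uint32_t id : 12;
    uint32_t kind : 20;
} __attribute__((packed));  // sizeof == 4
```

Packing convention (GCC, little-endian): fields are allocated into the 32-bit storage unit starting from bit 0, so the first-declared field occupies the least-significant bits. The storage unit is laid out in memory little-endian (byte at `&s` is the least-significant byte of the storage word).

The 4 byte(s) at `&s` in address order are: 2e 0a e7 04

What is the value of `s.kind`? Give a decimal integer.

[0]=0x2e [1]=0x0a [2]=0xe7 [3]=0x04 (little-endian) → word 0x04e70a2e
id:12 @ bit 0 → (0x04e70a2e>>0)&0xfff = 0xa2e
kind:20 @ bit 12 → (0x04e70a2e>>12)&0xfffff = 0x4e70  ←

20080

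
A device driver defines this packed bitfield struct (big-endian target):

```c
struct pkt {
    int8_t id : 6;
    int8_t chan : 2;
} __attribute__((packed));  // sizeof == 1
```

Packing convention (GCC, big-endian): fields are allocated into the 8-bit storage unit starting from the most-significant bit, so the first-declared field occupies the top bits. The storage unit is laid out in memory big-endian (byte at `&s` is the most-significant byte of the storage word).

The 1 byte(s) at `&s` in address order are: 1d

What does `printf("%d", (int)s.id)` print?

[0]=0x1d (big-endian) → word 0x1d
id:6 @ bit 2 → (0x1d>>2)&0x3f = 0x7  ←
chan:2 @ bit 0 → (0x1d>>0)&0x3 = 0x1
id signed 6b, MSB=0: value = 7

7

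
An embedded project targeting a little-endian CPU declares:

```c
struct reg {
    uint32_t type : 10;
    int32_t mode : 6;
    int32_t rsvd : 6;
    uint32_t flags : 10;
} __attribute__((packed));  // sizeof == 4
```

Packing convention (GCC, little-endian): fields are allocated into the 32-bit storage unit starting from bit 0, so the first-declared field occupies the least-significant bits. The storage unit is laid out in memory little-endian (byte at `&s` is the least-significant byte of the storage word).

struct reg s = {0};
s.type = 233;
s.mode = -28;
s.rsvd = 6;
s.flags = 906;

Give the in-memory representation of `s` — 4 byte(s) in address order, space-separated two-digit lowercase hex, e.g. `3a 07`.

type:10 = 233 → 0xe9 << 0 → word 0x000000e9
mode:6 = -28 → 0x24 << 10 → word 0x000090e9
rsvd:6 = 6 → 0x6 << 16 → word 0x000690e9
flags:10 = 906 → 0x38a << 22 → word 0xe28690e9
word = 0xe28690e9 → little-endian bytes:
  [0]=0xe9  [1]=0x90  [2]=0x86  [3]=0xe2

e9 90 86 e2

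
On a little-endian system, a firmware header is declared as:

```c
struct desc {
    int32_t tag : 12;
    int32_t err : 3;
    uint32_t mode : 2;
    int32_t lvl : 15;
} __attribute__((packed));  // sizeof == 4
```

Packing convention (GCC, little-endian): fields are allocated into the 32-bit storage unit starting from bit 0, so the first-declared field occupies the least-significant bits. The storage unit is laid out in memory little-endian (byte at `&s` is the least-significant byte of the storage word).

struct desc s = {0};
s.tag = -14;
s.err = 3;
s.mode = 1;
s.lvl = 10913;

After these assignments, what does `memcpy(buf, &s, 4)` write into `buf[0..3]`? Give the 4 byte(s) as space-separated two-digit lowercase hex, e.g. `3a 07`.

tag:12 = -14 → 0xff2 << 0 → word 0x00000ff2
err:3 = 3 → 0x3 << 12 → word 0x00003ff2
mode:2 = 1 → 0x1 << 15 → word 0x0000bff2
lvl:15 = 10913 → 0x2aa1 << 17 → word 0x5542bff2
word = 0x5542bff2 → little-endian bytes:
  [0]=0xf2  [1]=0xbf  [2]=0x42  [3]=0x55

f2 bf 42 55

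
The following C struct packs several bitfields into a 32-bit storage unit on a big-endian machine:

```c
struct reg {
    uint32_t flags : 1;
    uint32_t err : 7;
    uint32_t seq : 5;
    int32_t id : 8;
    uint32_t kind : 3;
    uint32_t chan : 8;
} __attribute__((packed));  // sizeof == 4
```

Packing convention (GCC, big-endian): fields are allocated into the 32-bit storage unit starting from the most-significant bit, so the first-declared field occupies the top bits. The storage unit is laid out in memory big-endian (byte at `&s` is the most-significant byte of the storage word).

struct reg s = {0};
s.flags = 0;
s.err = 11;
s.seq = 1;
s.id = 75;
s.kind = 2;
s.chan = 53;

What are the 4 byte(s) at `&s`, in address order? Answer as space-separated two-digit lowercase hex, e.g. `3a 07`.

flags:1 = 0 → 0x0 << 31 → word 0x00000000
err:7 = 11 → 0xb << 24 → word 0x0b000000
seq:5 = 1 → 0x1 << 19 → word 0x0b080000
id:8 = 75 → 0x4b << 11 → word 0x0b0a5800
kind:3 = 2 → 0x2 << 8 → word 0x0b0a5a00
chan:8 = 53 → 0x35 << 0 → word 0x0b0a5a35
word = 0x0b0a5a35 → big-endian bytes:
  [0]=0x0b  [1]=0x0a  [2]=0x5a  [3]=0x35

0b 0a 5a 35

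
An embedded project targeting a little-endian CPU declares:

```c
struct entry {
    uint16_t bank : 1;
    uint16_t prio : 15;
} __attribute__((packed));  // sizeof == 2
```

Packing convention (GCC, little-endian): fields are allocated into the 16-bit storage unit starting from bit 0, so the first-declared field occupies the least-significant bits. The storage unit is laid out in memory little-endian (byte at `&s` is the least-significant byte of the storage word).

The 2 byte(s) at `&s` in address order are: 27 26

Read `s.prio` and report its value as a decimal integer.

[0]=0x27 [1]=0x26 (little-endian) → word 0x2627
bank:1 @ bit 0 → (0x2627>>0)&0x1 = 0x1
prio:15 @ bit 1 → (0x2627>>1)&0x7fff = 0x1313  ←

4883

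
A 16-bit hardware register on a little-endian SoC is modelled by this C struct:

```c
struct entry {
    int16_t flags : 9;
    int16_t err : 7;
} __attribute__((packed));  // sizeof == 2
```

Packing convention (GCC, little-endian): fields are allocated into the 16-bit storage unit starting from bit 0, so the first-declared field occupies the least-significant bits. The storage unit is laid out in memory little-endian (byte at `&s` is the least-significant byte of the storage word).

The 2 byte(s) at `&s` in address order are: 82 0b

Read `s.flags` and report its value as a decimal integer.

[0]=0x82 [1]=0x0b (little-endian) → word 0x0b82
flags:9 @ bit 0 → (0x0b82>>0)&0x1ff = 0x182  ←
err:7 @ bit 9 → (0x0b82>>9)&0x7f = 0x5
flags signed 9b, MSB=1: 386 - 512 = -126

-126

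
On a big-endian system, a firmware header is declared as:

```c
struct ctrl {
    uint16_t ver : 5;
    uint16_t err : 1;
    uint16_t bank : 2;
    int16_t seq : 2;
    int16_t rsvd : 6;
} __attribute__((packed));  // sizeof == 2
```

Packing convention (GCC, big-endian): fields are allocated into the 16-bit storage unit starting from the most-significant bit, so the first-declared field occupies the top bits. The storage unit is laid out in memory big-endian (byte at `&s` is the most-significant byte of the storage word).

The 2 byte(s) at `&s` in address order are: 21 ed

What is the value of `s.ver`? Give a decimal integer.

4

[0]=0x21 [1]=0xed (big-endian) → word 0x21ed
ver [11+:5] = (word>>11) & 0x1f = 4  ←
err [10+:1] = (word>>10) & 0x1 = 0
bank [8+:2] = (word>>8) & 0x3 = 1
seq [6+:2] = (word>>6) & 0x3 = 3
rsvd [0+:6] = (word>>0) & 0x3f = 45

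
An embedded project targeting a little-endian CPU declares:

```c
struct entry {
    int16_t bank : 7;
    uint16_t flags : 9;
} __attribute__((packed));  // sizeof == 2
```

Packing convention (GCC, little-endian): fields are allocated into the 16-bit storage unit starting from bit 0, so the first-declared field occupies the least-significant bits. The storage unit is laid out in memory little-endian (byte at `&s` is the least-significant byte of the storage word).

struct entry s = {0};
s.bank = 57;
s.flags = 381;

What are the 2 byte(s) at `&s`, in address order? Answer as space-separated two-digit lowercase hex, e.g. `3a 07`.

bank:7 = 57 → 0x39 << 0 → word 0x0039
flags:9 = 381 → 0x17d << 7 → word 0xbeb9
word = 0xbeb9 → little-endian bytes:
  [0]=0xb9  [1]=0xbe

b9 be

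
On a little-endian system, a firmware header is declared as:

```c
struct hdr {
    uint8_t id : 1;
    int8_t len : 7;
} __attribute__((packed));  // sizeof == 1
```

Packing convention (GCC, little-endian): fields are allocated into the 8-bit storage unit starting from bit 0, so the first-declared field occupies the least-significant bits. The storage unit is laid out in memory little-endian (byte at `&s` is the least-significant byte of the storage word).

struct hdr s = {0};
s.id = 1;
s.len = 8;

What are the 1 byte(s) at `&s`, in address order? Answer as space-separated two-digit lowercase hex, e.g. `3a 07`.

11

[0+:1] id=1 & 0x1 = 0x1; word=0x01
[1+:7] len=8 & 0x7f = 0x8; word=0x11
word = 0x11 → little-endian bytes:
  [0]=0x11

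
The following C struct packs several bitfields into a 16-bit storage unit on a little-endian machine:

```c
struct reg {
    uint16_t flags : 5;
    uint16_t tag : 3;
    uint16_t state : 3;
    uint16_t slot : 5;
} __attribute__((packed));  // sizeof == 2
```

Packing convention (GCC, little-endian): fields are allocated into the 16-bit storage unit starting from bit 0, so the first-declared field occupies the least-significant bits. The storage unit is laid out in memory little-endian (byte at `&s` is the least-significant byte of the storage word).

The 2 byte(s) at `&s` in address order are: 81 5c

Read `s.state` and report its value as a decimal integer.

[0]=0x81 [1]=0x5c (little-endian) → word 0x5c81
flags:5 @ bit 0 → (0x5c81>>0)&0x1f = 0x1
tag:3 @ bit 5 → (0x5c81>>5)&0x7 = 0x4
state:3 @ bit 8 → (0x5c81>>8)&0x7 = 0x4  ←
slot:5 @ bit 11 → (0x5c81>>11)&0x1f = 0xb

4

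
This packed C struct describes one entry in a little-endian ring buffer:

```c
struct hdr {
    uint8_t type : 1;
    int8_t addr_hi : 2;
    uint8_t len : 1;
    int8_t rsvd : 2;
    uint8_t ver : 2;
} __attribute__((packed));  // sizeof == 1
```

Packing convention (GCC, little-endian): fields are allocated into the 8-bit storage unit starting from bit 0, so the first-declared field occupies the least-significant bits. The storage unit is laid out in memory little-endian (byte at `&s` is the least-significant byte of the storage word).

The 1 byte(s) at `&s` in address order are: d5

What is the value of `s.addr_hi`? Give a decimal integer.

[0]=0xd5 (little-endian) → word 0xd5
type:1 @ bit 0 → (0xd5>>0)&0x1 = 0x1
addr_hi:2 @ bit 1 → (0xd5>>1)&0x3 = 0x2  ←
len:1 @ bit 3 → (0xd5>>3)&0x1 = 0x0
rsvd:2 @ bit 4 → (0xd5>>4)&0x3 = 0x1
ver:2 @ bit 6 → (0xd5>>6)&0x3 = 0x3
addr_hi signed 2b, MSB=1: 2 - 4 = -2

-2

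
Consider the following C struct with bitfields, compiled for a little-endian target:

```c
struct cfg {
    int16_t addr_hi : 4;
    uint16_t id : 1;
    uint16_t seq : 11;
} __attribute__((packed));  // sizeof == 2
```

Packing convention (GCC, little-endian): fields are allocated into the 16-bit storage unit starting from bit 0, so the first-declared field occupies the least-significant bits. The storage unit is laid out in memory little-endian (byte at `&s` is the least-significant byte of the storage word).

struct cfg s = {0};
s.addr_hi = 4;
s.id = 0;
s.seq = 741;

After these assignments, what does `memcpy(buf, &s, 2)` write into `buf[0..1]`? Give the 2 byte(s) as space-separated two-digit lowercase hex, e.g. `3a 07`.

addr_hi:4 = 4 → 0x4 << 0 → word 0x0004
id:1 = 0 → 0x0 << 4 → word 0x0004
seq:11 = 741 → 0x2e5 << 5 → word 0x5ca4
word = 0x5ca4 → little-endian bytes:
  [0]=0xa4  [1]=0x5c

a4 5c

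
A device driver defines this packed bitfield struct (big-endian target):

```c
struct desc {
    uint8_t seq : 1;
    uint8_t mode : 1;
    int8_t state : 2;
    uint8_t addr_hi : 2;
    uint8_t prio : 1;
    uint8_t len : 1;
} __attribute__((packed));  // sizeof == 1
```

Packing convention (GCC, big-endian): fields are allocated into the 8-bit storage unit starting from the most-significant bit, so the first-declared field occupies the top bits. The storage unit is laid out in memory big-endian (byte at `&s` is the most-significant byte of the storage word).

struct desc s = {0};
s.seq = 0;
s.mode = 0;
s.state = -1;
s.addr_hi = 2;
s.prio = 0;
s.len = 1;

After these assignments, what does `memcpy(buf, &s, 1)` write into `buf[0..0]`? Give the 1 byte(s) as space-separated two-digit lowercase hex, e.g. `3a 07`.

[7+:1] seq=0 & 0x1 = 0x0; word=0x00
[6+:1] mode=0 & 0x1 = 0x0; word=0x00
[4+:2] state=-1 & 0x3 = 0x3; word=0x30
[2+:2] addr_hi=2 & 0x3 = 0x2; word=0x38
[1+:1] prio=0 & 0x1 = 0x0; word=0x38
[0+:1] len=1 & 0x1 = 0x1; word=0x39
word = 0x39 → big-endian bytes:
  [0]=0x39

39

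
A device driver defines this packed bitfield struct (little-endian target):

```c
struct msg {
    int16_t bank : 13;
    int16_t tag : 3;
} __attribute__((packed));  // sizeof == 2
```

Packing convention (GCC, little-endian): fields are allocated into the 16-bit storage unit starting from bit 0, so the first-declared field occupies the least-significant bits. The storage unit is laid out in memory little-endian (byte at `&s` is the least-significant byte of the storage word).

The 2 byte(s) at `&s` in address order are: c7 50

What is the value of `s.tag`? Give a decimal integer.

[0]=0xc7 [1]=0x50 (little-endian) → word 0x50c7
bank [0+:13] = (word>>0) & 0x1fff = 4295
tag [13+:3] = (word>>13) & 0x7 = 2  ←
tag signed 3b, MSB=0: value = 2

2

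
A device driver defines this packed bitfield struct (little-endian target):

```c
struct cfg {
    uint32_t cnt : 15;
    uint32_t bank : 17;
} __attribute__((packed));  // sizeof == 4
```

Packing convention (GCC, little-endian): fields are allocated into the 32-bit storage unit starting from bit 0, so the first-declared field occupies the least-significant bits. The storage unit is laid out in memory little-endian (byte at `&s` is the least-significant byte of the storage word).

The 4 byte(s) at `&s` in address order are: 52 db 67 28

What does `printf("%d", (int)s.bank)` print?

[0]=0x52 [1]=0xdb [2]=0x67 [3]=0x28 (little-endian) → word 0x2867db52
cnt [0+:15] = (word>>0) & 0x7fff = 23378
bank [15+:17] = (word>>15) & 0x1ffff = 20687  ←

20687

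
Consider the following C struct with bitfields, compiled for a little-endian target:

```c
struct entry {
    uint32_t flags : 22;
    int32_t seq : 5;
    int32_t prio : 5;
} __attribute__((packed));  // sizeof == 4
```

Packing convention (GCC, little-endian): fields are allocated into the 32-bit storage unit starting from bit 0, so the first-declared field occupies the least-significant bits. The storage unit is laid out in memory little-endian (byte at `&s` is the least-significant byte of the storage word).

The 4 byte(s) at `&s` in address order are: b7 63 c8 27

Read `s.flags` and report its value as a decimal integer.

549815

[0]=0xb7 [1]=0x63 [2]=0xc8 [3]=0x27 (little-endian) → word 0x27c863b7
flags [0+:22] = (word>>0) & 0x3fffff = 549815  ←
seq [22+:5] = (word>>22) & 0x1f = 31
prio [27+:5] = (word>>27) & 0x1f = 4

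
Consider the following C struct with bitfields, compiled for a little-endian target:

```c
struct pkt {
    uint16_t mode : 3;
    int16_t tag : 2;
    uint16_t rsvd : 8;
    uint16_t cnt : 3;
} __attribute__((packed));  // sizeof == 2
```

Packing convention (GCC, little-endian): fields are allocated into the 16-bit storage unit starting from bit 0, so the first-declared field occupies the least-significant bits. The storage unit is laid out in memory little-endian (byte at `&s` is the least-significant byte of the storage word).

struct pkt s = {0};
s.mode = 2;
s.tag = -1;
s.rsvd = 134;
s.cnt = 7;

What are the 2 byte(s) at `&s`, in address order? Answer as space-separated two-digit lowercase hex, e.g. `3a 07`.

da f0

mode:3 = 2 → 0x2 << 0 → word 0x0002
tag:2 = -1 → 0x3 << 3 → word 0x001a
rsvd:8 = 134 → 0x86 << 5 → word 0x10da
cnt:3 = 7 → 0x7 << 13 → word 0xf0da
word = 0xf0da → little-endian bytes:
  [0]=0xda  [1]=0xf0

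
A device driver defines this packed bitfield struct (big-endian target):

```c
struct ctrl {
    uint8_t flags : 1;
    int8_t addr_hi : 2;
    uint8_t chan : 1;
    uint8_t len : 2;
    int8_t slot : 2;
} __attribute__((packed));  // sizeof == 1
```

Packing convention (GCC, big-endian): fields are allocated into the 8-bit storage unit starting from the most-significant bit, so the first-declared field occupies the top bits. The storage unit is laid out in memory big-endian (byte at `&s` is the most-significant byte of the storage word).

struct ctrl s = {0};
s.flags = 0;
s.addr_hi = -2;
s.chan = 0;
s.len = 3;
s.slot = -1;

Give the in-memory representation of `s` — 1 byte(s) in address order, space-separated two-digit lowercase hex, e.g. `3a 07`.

4f

flags (1b) val=0 bits=0x0 at bit 7: 0x00
addr_hi (2b) val=-2 bits=0x2 at bit 5: 0x40
chan (1b) val=0 bits=0x0 at bit 4: 0x40
len (2b) val=3 bits=0x3 at bit 2: 0x4c
slot (2b) val=-1 bits=0x3 at bit 0: 0x4f
word = 0x4f → big-endian bytes:
  [0]=0x4f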